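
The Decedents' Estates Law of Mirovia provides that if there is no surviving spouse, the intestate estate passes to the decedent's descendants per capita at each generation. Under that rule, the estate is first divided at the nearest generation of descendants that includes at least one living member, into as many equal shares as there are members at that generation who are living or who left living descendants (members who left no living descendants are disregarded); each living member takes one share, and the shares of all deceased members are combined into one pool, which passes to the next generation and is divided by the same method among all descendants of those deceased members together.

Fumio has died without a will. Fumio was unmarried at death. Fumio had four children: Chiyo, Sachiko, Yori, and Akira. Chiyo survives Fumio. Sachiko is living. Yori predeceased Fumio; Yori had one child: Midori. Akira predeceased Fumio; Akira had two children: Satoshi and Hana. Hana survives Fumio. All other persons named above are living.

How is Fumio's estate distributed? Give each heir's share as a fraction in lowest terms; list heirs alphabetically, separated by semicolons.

Chiyo 1/4; Hana 1/6; Midori 1/6; Sachiko 1/4; Satoshi 1/6

There is no surviving spouse, so the entire estate passes to Fumio's descendants per capita at each generation.
At generation 1 (Chiyo, Sachiko, Yori, Akira) there are 4 shares of (1)/4 = 1/4 each.
Living: Chiyo and Sachiko — each takes 1/4.
Deceased: Yori and Akira. Their combined 1/2 is pooled and carried to generation 2.
At generation 2 (Midori, Satoshi, Hana) there are 3 shares of (1/2)/3 = 1/6 each.
Living: Midori, Satoshi, and Hana — each takes 1/6.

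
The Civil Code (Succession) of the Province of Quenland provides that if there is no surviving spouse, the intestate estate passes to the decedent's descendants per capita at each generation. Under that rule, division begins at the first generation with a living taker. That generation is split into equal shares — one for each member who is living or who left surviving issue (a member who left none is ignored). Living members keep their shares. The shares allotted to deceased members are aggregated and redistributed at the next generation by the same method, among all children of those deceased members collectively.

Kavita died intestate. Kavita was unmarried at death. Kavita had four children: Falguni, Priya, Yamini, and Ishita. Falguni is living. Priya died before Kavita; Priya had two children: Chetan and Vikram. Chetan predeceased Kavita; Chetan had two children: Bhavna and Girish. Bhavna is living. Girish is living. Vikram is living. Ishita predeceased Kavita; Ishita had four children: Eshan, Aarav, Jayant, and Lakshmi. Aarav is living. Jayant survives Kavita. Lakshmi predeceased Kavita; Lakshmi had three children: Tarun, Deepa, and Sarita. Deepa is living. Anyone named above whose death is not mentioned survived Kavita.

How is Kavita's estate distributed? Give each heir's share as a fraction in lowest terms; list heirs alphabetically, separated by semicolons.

Aarav 1/12; Bhavna 1/30; Deepa 1/30; Eshan 1/12; Falguni 1/4; Girish 1/30; Jayant 1/12; Sarita 1/30; Tarun 1/30; Vikram 1/12; Yamini 1/4

There is no surviving spouse, so the entire estate passes to Kavita's descendants per capita at each generation.
At generation 1 (Falguni, Priya, Yamini, Ishita) there are 4 shares of (1)/4 = 1/4 each.
Living: Falguni and Yamini — each takes 1/4.
Deceased: Priya and Ishita. Their combined 1/2 is pooled and carried to generation 2.
At generation 2 (Chetan, Vikram, Eshan, Aarav, Jayant, Lakshmi) there are 6 shares of (1/2)/6 = 1/12 each.
Living: Vikram, Eshan, Aarav, and Jayant — each takes 1/12.
Deceased: Chetan and Lakshmi. Their combined 1/6 is pooled and carried to generation 3.
At generation 3 (Bhavna, Girish, Tarun, Deepa, Sarita) there are 5 shares of (1/6)/5 = 1/30 each.
Living: Bhavna, Girish, Tarun, Deepa, and Sarita — each takes 1/30.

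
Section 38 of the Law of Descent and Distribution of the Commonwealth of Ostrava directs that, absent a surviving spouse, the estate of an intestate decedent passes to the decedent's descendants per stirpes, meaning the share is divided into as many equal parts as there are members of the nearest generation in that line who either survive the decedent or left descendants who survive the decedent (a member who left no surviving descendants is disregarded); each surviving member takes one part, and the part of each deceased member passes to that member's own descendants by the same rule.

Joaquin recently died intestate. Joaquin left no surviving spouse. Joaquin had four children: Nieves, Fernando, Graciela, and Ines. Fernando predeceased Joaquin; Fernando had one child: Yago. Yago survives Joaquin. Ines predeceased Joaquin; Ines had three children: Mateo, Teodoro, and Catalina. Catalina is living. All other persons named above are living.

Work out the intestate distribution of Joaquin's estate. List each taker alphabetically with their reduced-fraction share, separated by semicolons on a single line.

There is no surviving spouse, so the entire estate passes to Joaquin's descendants per stirpes.
The estate is divided into 4 equal shares of 1/4 among Nieves, Fernando, Graciela, Ines.
Nieves is living and takes 1/4.
Fernando predeceased; the 1/4 allotted to Fernando's branch passes to Fernando's issue by representation.
Yago is the sole taker at this level and receives the full 1/4.
Graciela is living and takes 1/4.
Ines predeceased; the 1/4 allotted to Ines's branch passes to Ines's issue by representation.
The 1/4 is divided into 3 equal shares of 1/12 among Mateo, Teodoro, Catalina.
Mateo is living and takes 1/12.
Teodoro is living and takes 1/12.
Catalina is living and takes 1/12.

Catalina 1/12; Graciela 1/4; Mateo 1/12; Nieves 1/4; Teodoro 1/12; Yago 1/4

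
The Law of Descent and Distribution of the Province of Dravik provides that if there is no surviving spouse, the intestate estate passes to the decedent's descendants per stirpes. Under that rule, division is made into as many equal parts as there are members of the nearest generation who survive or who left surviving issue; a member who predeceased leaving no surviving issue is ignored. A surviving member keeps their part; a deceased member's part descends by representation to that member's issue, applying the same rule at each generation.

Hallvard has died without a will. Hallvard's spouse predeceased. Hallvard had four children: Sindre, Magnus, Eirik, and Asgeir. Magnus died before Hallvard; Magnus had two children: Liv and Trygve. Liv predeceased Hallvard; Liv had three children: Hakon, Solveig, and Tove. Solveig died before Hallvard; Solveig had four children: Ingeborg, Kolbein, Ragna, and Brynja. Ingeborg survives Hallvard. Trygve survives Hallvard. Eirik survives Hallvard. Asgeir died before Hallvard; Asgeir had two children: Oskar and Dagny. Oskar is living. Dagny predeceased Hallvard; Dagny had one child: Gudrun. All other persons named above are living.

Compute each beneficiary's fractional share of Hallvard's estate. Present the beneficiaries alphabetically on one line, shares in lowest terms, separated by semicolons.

Brynja 1/96; Eirik 1/4; Gudrun 1/8; Hakon 1/24; Ingeborg 1/96; Kolbein 1/96; Oskar 1/8; Ragna 1/96; Sindre 1/4; Tove 1/24; Trygve 1/8

There is no surviving spouse, so the entire estate passes to Hallvard's descendants per stirpes.
The estate is divided into 4 equal shares of 1/4 among Sindre, Magnus, Eirik, Asgeir.
Sindre is living and takes 1/4.
Magnus predeceased; the 1/4 allotted to Magnus's branch passes to Magnus's issue by representation.
The 1/4 is divided into 2 equal shares of 1/8 among Liv, Trygve.
Liv predeceased; the 1/8 allotted to Liv's branch passes to Liv's issue by representation.
The 1/8 is divided into 3 equal shares of 1/24 among Hakon, Solveig, Tove.
Hakon is living and takes 1/24.
Solveig predeceased; the 1/24 allotted to Solveig's branch passes to Solveig's issue by representation.
The 1/24 is divided into 4 equal shares of 1/96 among Ingeborg, Kolbein, Ragna, Brynja.
Ingeborg is living and takes 1/96.
Kolbein is living and takes 1/96.
Ragna is living and takes 1/96.
Brynja is living and takes 1/96.
Tove is living and takes 1/24.
Trygve is living and takes 1/8.
Eirik is living and takes 1/4.
Asgeir predeceased; the 1/4 allotted to Asgeir's branch passes to Asgeir's issue by representation.
The 1/4 is divided into 2 equal shares of 1/8 among Oskar, Dagny.
Oskar is living and takes 1/8.
Dagny predeceased; the 1/8 allotted to Dagny's branch passes to Dagny's issue by representation.
Gudrun is the sole taker at this level and receives the full 1/8.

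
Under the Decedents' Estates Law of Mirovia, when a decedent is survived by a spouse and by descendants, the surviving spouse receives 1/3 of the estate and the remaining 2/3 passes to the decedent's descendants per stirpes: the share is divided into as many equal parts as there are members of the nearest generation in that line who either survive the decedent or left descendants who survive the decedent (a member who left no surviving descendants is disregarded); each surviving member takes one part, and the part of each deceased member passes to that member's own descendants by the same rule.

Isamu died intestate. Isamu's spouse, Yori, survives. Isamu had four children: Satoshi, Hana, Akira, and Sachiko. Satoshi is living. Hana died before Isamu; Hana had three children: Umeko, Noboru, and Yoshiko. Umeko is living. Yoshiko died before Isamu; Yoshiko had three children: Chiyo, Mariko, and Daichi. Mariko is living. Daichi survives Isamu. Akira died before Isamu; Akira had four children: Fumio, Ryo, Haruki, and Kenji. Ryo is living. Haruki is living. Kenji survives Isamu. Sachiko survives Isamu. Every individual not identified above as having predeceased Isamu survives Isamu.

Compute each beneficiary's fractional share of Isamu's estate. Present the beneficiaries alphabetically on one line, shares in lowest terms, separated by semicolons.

Chiyo 1/54; Daichi 1/54; Fumio 1/24; Haruki 1/24; Kenji 1/24; Mariko 1/54; Noboru 1/18; Ryo 1/24; Sachiko 1/6; Satoshi 1/6; Umeko 1/18; Yori 1/3

Yori, as surviving spouse, takes 1/3.
The remaining 2/3 passes to Isamu's descendants per stirpes.
The 2/3 is divided into 4 equal shares of 1/6 among Satoshi, Hana, Akira, Sachiko.
Satoshi is living and takes 1/6.
Hana predeceased; the 1/6 allotted to Hana's branch passes to Hana's issue by representation.
The 1/6 is divided into 3 equal shares of 1/18 among Umeko, Noboru, Yoshiko.
Umeko is living and takes 1/18.
Noboru is living and takes 1/18.
Yoshiko predeceased; the 1/18 allotted to Yoshiko's branch passes to Yoshiko's issue by representation.
The 1/18 is divided into 3 equal shares of 1/54 among Chiyo, Mariko, Daichi.
Chiyo is living and takes 1/54.
Mariko is living and takes 1/54.
Daichi is living and takes 1/54.
Akira predeceased; the 1/6 allotted to Akira's branch passes to Akira's issue by representation.
The 1/6 is divided into 4 equal shares of 1/24 among Fumio, Ryo, Haruki, Kenji.
Fumio is living and takes 1/24.
Ryo is living and takes 1/24.
Haruki is living and takes 1/24.
Kenji is living and takes 1/24.
Sachiko is living and takes 1/6.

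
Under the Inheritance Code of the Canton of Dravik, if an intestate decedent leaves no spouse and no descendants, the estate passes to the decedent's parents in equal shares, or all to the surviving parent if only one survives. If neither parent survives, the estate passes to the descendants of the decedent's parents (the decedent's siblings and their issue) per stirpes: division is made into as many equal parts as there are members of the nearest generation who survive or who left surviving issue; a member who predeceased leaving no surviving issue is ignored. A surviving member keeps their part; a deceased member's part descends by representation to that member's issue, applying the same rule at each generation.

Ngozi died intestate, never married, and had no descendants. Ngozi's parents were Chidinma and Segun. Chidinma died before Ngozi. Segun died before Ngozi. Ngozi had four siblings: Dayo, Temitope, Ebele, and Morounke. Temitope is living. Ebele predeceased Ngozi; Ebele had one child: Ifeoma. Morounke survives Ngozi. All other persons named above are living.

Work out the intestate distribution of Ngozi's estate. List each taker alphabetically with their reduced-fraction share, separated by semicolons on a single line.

Dayo 1/4; Ifeoma 1/4; Morounke 1/4; Temitope 1/4

Neither parent survives and there are no descendants, so the estate passes to Ngozi's siblings and their issue per stirpes.
The estate is divided into 4 equal shares of 1/4 among Dayo, Temitope, Ebele, Morounke.
Dayo is living and takes 1/4.
Temitope is living and takes 1/4.
Ebele predeceased; the 1/4 allotted to Ebele's branch passes to Ebele's issue by representation.
Ifeoma is the sole taker at this level and receives the full 1/4.
Morounke is living and takes 1/4.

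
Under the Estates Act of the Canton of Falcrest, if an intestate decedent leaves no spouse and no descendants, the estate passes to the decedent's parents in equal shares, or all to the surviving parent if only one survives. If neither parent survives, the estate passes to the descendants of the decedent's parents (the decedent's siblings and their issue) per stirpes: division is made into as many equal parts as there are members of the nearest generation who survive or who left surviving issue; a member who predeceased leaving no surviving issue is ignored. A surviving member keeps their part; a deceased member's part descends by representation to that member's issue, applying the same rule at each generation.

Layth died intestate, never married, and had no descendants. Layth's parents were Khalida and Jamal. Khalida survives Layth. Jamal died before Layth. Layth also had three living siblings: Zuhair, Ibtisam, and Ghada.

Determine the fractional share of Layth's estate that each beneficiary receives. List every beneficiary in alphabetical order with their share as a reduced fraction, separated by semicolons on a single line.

Only one parent, Khalida, survives, so Khalida takes the entire estate. The siblings take nothing because a surviving parent has priority.

Khalida 1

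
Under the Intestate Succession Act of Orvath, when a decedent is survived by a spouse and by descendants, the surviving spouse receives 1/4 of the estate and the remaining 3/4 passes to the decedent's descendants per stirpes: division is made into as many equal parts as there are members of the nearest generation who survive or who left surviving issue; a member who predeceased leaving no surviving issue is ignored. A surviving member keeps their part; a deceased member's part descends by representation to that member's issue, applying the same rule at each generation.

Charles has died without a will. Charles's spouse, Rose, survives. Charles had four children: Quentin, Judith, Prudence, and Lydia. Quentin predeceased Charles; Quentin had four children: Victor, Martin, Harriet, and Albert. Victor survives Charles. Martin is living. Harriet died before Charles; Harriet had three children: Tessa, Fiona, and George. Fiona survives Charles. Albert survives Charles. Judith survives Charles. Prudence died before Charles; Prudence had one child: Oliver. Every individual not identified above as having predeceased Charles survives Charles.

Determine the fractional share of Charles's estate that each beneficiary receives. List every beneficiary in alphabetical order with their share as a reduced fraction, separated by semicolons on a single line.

Albert 3/64; Fiona 1/64; George 1/64; Judith 3/16; Lydia 3/16; Martin 3/64; Oliver 3/16; Rose 1/4; Tessa 1/64; Victor 3/64

Rose, as surviving spouse, takes 1/4.
The remaining 3/4 passes to Charles's descendants per stirpes.
The 3/4 is divided into 4 equal shares of 3/16 among Quentin, Judith, Prudence, Lydia.
Quentin predeceased; the 3/16 allotted to Quentin's branch passes to Quentin's issue by representation.
The 3/16 is divided into 4 equal shares of 3/64 among Victor, Martin, Harriet, Albert.
Victor is living and takes 3/64.
Martin is living and takes 3/64.
Harriet predeceased; the 3/64 allotted to Harriet's branch passes to Harriet's issue by representation.
The 3/64 is divided into 3 equal shares of 1/64 among Tessa, Fiona, George.
Tessa is living and takes 1/64.
Fiona is living and takes 1/64.
George is living and takes 1/64.
Albert is living and takes 3/64.
Judith is living and takes 3/16.
Prudence predeceased; the 3/16 allotted to Prudence's branch passes to Prudence's issue by representation.
Oliver is the sole taker at this level and receives the full 3/16.
Lydia is living and takes 3/16.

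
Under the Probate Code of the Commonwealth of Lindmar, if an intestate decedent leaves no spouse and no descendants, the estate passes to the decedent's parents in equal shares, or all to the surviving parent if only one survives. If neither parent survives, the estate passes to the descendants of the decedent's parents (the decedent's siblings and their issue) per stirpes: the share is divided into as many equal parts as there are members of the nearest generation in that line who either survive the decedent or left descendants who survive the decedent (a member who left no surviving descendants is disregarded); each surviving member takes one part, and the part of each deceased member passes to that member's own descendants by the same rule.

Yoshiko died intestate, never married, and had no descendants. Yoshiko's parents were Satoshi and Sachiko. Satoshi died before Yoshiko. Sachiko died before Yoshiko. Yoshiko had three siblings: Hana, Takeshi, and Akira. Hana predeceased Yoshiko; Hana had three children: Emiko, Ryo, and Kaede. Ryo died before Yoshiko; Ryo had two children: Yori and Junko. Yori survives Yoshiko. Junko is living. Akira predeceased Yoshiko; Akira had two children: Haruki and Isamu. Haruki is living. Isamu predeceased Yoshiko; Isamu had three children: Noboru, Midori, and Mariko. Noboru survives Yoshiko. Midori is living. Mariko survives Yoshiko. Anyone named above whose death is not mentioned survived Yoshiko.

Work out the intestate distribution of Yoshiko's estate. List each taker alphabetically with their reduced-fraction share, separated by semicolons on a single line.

Neither parent survives and there are no descendants, so the estate passes to Yoshiko's siblings and their issue per stirpes.
The estate is divided into 3 equal shares of 1/3 among Hana, Takeshi, Akira.
Hana predeceased; the 1/3 allotted to Hana's branch passes to Hana's issue by representation.
The 1/3 is divided into 3 equal shares of 1/9 among Emiko, Ryo, Kaede.
Emiko is living and takes 1/9.
Ryo predeceased; the 1/9 allotted to Ryo's branch passes to Ryo's issue by representation.
The 1/9 is divided into 2 equal shares of 1/18 among Yori, Junko.
Yori is living and takes 1/18.
Junko is living and takes 1/18.
Kaede is living and takes 1/9.
Takeshi is living and takes 1/3.
Akira predeceased; the 1/3 allotted to Akira's branch passes to Akira's issue by representation.
The 1/3 is divided into 2 equal shares of 1/6 among Haruki, Isamu.
Haruki is living and takes 1/6.
Isamu predeceased; the 1/6 allotted to Isamu's branch passes to Isamu's issue by representation.
The 1/6 is divided into 3 equal shares of 1/18 among Noboru, Midori, Mariko.
Noboru is living and takes 1/18.
Midori is living and takes 1/18.
Mariko is living and takes 1/18.

Emiko 1/9; Haruki 1/6; Junko 1/18; Kaede 1/9; Mariko 1/18; Midori 1/18; Noboru 1/18; Takeshi 1/3; Yori 1/18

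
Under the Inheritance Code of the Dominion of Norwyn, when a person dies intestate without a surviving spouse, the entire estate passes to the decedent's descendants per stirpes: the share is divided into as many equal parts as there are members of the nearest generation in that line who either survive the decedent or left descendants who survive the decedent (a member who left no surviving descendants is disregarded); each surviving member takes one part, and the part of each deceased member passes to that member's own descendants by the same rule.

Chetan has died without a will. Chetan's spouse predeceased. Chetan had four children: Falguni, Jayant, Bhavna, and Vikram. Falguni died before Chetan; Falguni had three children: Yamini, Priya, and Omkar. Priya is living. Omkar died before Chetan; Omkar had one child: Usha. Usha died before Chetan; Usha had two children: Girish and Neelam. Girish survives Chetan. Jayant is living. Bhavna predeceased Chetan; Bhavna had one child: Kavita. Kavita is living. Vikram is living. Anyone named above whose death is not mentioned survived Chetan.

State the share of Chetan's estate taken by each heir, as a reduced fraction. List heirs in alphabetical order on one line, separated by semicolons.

There is no surviving spouse, so the entire estate passes to Chetan's descendants per stirpes.
The estate is divided into 4 equal shares of 1/4 among Falguni, Jayant, Bhavna, Vikram.
Falguni predeceased; the 1/4 allotted to Falguni's branch passes to Falguni's issue by representation.
The 1/4 is divided into 3 equal shares of 1/12 among Yamini, Priya, Omkar.
Yamini is living and takes 1/12.
Priya is living and takes 1/12.
Omkar predeceased; the 1/12 allotted to Omkar's branch passes to Omkar's issue by representation.
Usha's line is the sole branch at this level, so the full 1/12 passes to Usha's issue by representation.
The 1/12 is divided into 2 equal shares of 1/24 among Girish, Neelam.
Girish is living and takes 1/24.
Neelam is living and takes 1/24.
Jayant is living and takes 1/4.
Bhavna predeceased; the 1/4 allotted to Bhavna's branch passes to Bhavna's issue by representation.
Kavita is the sole taker at this level and receives the full 1/4.
Vikram is living and takes 1/4.

Girish 1/24; Jayant 1/4; Kavita 1/4; Neelam 1/24; Priya 1/12; Vikram 1/4; Yamini 1/12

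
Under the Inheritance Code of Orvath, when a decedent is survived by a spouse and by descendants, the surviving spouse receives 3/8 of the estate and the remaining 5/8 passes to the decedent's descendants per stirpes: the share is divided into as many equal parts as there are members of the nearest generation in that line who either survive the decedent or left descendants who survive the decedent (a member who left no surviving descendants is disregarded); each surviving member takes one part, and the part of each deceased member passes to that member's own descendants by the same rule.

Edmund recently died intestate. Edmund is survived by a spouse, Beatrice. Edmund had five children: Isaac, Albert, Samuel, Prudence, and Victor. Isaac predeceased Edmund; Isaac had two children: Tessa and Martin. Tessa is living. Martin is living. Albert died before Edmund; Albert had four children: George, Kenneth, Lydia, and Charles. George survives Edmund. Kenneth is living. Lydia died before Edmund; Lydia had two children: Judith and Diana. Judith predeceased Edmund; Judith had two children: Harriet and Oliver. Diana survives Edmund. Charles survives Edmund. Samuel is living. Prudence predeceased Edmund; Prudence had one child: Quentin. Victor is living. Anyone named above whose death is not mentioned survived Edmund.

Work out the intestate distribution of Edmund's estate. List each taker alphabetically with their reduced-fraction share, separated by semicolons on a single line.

Beatrice, as surviving spouse, takes 3/8.
The remaining 5/8 passes to Edmund's descendants per stirpes.
The 5/8 is divided into 5 equal shares of 1/8 among Isaac, Albert, Samuel, Prudence, Victor.
Isaac predeceased; the 1/8 allotted to Isaac's branch passes to Isaac's issue by representation.
The 1/8 is divided into 2 equal shares of 1/16 among Tessa, Martin.
Tessa is living and takes 1/16.
Martin is living and takes 1/16.
Albert predeceased; the 1/8 allotted to Albert's branch passes to Albert's issue by representation.
The 1/8 is divided into 4 equal shares of 1/32 among George, Kenneth, Lydia, Charles.
George is living and takes 1/32.
Kenneth is living and takes 1/32.
Lydia predeceased; the 1/32 allotted to Lydia's branch passes to Lydia's issue by representation.
The 1/32 is divided into 2 equal shares of 1/64 among Judith, Diana.
Judith predeceased; the 1/64 allotted to Judith's branch passes to Judith's issue by representation.
The 1/64 is divided into 2 equal shares of 1/128 among Harriet, Oliver.
Harriet is living and takes 1/128.
Oliver is living and takes 1/128.
Diana is living and takes 1/64.
Charles is living and takes 1/32.
Samuel is living and takes 1/8.
Prudence predeceased; the 1/8 allotted to Prudence's branch passes to Prudence's issue by representation.
Quentin is the sole taker at this level and receives the full 1/8.
Victor is living and takes 1/8.

Beatrice 3/8; Charles 1/32; Diana 1/64; George 1/32; Harriet 1/128; Kenneth 1/32; Martin 1/16; Oliver 1/128; Quentin 1/8; Samuel 1/8; Tessa 1/16; Victor 1/8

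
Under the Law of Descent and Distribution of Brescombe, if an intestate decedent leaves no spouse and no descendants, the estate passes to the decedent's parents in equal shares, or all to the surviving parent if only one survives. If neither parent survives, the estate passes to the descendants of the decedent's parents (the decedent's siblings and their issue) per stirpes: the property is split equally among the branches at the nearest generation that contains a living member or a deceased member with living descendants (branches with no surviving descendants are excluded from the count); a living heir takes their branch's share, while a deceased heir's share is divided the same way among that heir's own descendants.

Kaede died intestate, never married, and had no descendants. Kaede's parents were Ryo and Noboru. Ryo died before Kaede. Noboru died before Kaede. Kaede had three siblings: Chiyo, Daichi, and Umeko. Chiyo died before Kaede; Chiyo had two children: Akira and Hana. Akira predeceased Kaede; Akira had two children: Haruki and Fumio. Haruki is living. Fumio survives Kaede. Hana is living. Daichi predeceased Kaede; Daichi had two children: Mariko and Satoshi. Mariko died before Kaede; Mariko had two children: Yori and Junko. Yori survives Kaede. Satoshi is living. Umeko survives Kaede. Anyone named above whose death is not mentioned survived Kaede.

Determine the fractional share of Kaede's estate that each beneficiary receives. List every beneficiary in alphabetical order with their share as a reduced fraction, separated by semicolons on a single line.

Fumio 1/12; Hana 1/6; Haruki 1/12; Junko 1/12; Satoshi 1/6; Umeko 1/3; Yori 1/12

Neither parent survives and there are no descendants, so the estate passes to Kaede's siblings and their issue per stirpes.
The estate is divided into 3 equal shares of 1/3 among Chiyo, Daichi, Umeko.
Chiyo predeceased; the 1/3 allotted to Chiyo's branch passes to Chiyo's issue by representation.
The 1/3 is divided into 2 equal shares of 1/6 among Akira, Hana.
Akira predeceased; the 1/6 allotted to Akira's branch passes to Akira's issue by representation.
The 1/6 is divided into 2 equal shares of 1/12 among Haruki, Fumio.
Haruki is living and takes 1/12.
Fumio is living and takes 1/12.
Hana is living and takes 1/6.
Daichi predeceased; the 1/3 allotted to Daichi's branch passes to Daichi's issue by representation.
The 1/3 is divided into 2 equal shares of 1/6 among Mariko, Satoshi.
Mariko predeceased; the 1/6 allotted to Mariko's branch passes to Mariko's issue by representation.
The 1/6 is divided into 2 equal shares of 1/12 among Yori, Junko.
Yori is living and takes 1/12.
Junko is living and takes 1/12.
Satoshi is living and takes 1/6.
Umeko is living and takes 1/3.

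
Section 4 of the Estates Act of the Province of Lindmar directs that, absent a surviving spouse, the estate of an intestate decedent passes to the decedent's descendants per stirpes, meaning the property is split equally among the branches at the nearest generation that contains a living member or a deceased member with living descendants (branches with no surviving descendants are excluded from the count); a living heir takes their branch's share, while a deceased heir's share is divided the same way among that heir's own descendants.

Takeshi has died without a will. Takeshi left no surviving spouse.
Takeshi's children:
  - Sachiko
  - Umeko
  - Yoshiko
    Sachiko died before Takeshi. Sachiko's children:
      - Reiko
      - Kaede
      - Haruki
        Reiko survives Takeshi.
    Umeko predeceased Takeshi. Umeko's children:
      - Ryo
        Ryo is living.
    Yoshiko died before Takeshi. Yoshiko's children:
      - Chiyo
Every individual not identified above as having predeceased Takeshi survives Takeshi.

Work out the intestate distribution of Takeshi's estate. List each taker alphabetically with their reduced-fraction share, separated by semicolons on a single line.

There is no surviving spouse, so the entire estate passes to Takeshi's descendants per stirpes.
The estate is divided into 3 equal shares of 1/3 among Sachiko, Umeko, Yoshiko.
Sachiko predeceased; the 1/3 allotted to Sachiko's branch passes to Sachiko's issue by representation.
The 1/3 is divided into 3 equal shares of 1/9 among Reiko, Kaede, Haruki.
Reiko is living and takes 1/9.
Kaede is living and takes 1/9.
Haruki is living and takes 1/9.
Umeko predeceased; the 1/3 allotted to Umeko's branch passes to Umeko's issue by representation.
Ryo is the sole taker at this level and receives the full 1/3.
Yoshiko predeceased; the 1/3 allotted to Yoshiko's branch passes to Yoshiko's issue by representation.
Chiyo is the sole taker at this level and receives the full 1/3.

Chiyo 1/3; Haruki 1/9; Kaede 1/9; Reiko 1/9; Ryo 1/3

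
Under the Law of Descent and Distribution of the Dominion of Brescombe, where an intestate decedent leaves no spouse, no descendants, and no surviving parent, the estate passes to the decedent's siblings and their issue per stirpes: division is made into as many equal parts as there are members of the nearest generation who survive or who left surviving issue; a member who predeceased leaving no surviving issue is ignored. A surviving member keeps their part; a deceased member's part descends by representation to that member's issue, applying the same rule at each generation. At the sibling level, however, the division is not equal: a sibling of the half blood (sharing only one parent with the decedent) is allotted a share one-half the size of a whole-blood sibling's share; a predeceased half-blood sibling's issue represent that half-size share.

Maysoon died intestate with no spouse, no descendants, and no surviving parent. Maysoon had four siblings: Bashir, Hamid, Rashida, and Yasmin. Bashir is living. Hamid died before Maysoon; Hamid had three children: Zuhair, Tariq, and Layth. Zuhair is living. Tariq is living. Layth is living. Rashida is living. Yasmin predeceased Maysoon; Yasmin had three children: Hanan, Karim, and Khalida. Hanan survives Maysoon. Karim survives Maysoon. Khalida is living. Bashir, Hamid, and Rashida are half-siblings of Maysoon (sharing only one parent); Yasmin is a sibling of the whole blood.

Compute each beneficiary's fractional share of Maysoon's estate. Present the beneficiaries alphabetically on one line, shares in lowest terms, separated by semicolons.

No spouse, descendants, or parent survives, so the estate passes to Maysoon's siblings per stirpes.
Half-blood siblings count for one-half the weight of whole-blood siblings at the initial division.
Dividing 1 in proportion to weights (total weight 5/2): Bashir (weight 1/2) → 1/5; Hamid (weight 1/2) → 1/5; Rashida (weight 1/2) → 1/5; Yasmin (weight 1) → 2/5.
Bashir is living and takes 1/5.
Hamid predeceased; the 1/5 allotted to Hamid's branch passes to Hamid's issue by representation.
The 1/5 is divided into 3 equal shares of 1/15 among Zuhair, Tariq, Layth.
Zuhair is living and takes 1/15.
Tariq is living and takes 1/15.
Layth is living and takes 1/15.
Rashida is living and takes 1/5.
Yasmin predeceased; the 2/5 allotted to Yasmin's branch passes to Yasmin's issue by representation.
The 2/5 is divided into 3 equal shares of 2/15 among Hanan, Karim, Khalida.
Hanan is living and takes 2/15.
Karim is living and takes 2/15.
Khalida is living and takes 2/15.

Bashir 1/5; Hanan 2/15; Karim 2/15; Khalida 2/15; Layth 1/15; Rashida 1/5; Tariq 1/15; Zuhair 1/15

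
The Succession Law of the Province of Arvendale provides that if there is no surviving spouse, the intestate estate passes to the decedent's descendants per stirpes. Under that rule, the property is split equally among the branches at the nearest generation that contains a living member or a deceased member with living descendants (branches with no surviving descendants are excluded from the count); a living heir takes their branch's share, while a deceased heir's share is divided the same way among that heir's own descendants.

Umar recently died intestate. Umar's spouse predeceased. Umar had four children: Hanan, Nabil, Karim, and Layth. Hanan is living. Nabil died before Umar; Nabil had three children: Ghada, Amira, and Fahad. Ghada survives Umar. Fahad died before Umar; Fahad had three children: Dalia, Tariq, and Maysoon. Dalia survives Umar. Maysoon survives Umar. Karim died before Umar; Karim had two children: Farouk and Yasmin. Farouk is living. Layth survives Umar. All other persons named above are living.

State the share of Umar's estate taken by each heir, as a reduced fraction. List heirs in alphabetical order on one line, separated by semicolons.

Amira 1/12; Dalia 1/36; Farouk 1/8; Ghada 1/12; Hanan 1/4; Layth 1/4; Maysoon 1/36; Tariq 1/36; Yasmin 1/8

There is no surviving spouse, so the entire estate passes to Umar's descendants per stirpes.
The estate is divided into 4 equal shares of 1/4 among Hanan, Nabil, Karim, Layth.
Hanan is living and takes 1/4.
Nabil predeceased; the 1/4 allotted to Nabil's branch passes to Nabil's issue by representation.
The 1/4 is divided into 3 equal shares of 1/12 among Ghada, Amira, Fahad.
Ghada is living and takes 1/12.
Amira is living and takes 1/12.
Fahad predeceased; the 1/12 allotted to Fahad's branch passes to Fahad's issue by representation.
The 1/12 is divided into 3 equal shares of 1/36 among Dalia, Tariq, Maysoon.
Dalia is living and takes 1/36.
Tariq is living and takes 1/36.
Maysoon is living and takes 1/36.
Karim predeceased; the 1/4 allotted to Karim's branch passes to Karim's issue by representation.
The 1/4 is divided into 2 equal shares of 1/8 among Farouk, Yasmin.
Farouk is living and takes 1/8.
Yasmin is living and takes 1/8.
Layth is living and takes 1/4.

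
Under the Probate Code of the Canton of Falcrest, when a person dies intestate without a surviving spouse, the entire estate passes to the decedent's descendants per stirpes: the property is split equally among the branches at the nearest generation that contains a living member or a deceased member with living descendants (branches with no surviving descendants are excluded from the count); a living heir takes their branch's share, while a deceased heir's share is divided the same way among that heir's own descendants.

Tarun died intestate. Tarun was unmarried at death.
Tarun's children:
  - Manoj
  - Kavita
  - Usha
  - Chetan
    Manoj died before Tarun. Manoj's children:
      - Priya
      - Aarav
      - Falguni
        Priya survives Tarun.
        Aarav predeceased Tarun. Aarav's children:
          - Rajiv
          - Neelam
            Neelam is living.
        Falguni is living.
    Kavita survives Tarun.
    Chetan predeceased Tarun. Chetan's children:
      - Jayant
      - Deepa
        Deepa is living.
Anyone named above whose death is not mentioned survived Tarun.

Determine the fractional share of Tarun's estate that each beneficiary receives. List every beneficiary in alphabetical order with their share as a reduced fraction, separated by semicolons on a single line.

Deepa 1/8; Falguni 1/12; Jayant 1/8; Kavita 1/4; Neelam 1/24; Priya 1/12; Rajiv 1/24; Usha 1/4

There is no surviving spouse, so the entire estate passes to Tarun's descendants per stirpes.
The estate is divided into 4 equal shares of 1/4 among Manoj, Kavita, Usha, Chetan.
Manoj predeceased; the 1/4 allotted to Manoj's branch passes to Manoj's issue by representation.
The 1/4 is divided into 3 equal shares of 1/12 among Priya, Aarav, Falguni.
Priya is living and takes 1/12.
Aarav predeceased; the 1/12 allotted to Aarav's branch passes to Aarav's issue by representation.
The 1/12 is divided into 2 equal shares of 1/24 among Rajiv, Neelam.
Rajiv is living and takes 1/24.
Neelam is living and takes 1/24.
Falguni is living and takes 1/12.
Kavita is living and takes 1/4.
Usha is living and takes 1/4.
Chetan predeceased; the 1/4 allotted to Chetan's branch passes to Chetan's issue by representation.
The 1/4 is divided into 2 equal shares of 1/8 among Jayant, Deepa.
Jayant is living and takes 1/8.
Deepa is living and takes 1/8.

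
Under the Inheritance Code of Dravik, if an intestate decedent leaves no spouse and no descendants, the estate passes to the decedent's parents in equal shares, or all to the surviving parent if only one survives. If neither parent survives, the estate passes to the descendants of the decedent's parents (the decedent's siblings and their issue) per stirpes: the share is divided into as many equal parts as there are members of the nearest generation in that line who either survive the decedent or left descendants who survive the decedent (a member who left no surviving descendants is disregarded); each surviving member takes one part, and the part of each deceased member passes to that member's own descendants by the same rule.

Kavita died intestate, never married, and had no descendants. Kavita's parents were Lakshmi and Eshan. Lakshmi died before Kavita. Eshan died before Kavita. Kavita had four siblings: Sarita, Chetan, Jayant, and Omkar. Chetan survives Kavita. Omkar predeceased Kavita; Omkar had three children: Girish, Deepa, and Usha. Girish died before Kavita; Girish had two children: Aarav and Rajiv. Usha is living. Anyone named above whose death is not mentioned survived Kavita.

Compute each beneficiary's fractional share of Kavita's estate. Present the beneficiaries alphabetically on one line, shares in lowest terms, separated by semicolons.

Aarav 1/24; Chetan 1/4; Deepa 1/12; Jayant 1/4; Rajiv 1/24; Sarita 1/4; Usha 1/12

Neither parent survives and there are no descendants, so the estate passes to Kavita's siblings and their issue per stirpes.
The estate is divided into 4 equal shares of 1/4 among Sarita, Chetan, Jayant, Omkar.
Sarita is living and takes 1/4.
Chetan is living and takes 1/4.
Jayant is living and takes 1/4.
Omkar predeceased; the 1/4 allotted to Omkar's branch passes to Omkar's issue by representation.
The 1/4 is divided into 3 equal shares of 1/12 among Girish, Deepa, Usha.
Girish predeceased; the 1/12 allotted to Girish's branch passes to Girish's issue by representation.
The 1/12 is divided into 2 equal shares of 1/24 among Aarav, Rajiv.
Aarav is living and takes 1/24.
Rajiv is living and takes 1/24.
Deepa is living and takes 1/12.
Usha is living and takes 1/12.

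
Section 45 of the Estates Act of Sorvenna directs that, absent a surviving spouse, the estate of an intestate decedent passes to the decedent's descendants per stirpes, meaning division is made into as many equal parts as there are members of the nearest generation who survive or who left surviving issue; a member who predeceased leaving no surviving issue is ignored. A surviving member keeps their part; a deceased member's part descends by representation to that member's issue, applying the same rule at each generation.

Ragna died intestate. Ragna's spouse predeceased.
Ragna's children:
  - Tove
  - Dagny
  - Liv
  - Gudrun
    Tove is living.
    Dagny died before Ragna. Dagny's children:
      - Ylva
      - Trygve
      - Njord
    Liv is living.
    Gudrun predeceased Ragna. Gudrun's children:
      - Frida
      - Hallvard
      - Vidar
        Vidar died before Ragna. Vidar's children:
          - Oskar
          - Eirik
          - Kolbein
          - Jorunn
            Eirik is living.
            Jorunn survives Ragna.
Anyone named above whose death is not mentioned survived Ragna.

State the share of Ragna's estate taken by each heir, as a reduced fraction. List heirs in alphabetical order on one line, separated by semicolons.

Eirik 1/48; Frida 1/12; Hallvard 1/12; Jorunn 1/48; Kolbein 1/48; Liv 1/4; Njord 1/12; Oskar 1/48; Tove 1/4; Trygve 1/12; Ylva 1/12

There is no surviving spouse, so the entire estate passes to Ragna's descendants per stirpes.
The estate is divided into 4 equal shares of 1/4 among Tove, Dagny, Liv, Gudrun.
Tove is living and takes 1/4.
Dagny predeceased; the 1/4 allotted to Dagny's branch passes to Dagny's issue by representation.
The 1/4 is divided into 3 equal shares of 1/12 among Ylva, Trygve, Njord.
Ylva is living and takes 1/12.
Trygve is living and takes 1/12.
Njord is living and takes 1/12.
Liv is living and takes 1/4.
Gudrun predeceased; the 1/4 allotted to Gudrun's branch passes to Gudrun's issue by representation.
The 1/4 is divided into 3 equal shares of 1/12 among Frida, Hallvard, Vidar.
Frida is living and takes 1/12.
Hallvard is living and takes 1/12.
Vidar predeceased; the 1/12 allotted to Vidar's branch passes to Vidar's issue by representation.
The 1/12 is divided into 4 equal shares of 1/48 among Oskar, Eirik, Kolbein, Jorunn.
Oskar is living and takes 1/48.
Eirik is living and takes 1/48.
Kolbein is living and takes 1/48.
Jorunn is living and takes 1/48.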